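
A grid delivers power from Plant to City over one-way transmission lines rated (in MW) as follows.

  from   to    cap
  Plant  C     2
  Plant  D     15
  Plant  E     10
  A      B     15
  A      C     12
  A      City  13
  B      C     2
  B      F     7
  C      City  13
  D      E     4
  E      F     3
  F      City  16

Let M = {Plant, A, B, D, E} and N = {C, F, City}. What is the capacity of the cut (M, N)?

39

Edges leaving {Plant, A, B, D, E}: Plant→C (2), A→C (12), A→City (13), B→C (2), B→F (7), E→F (3).
Cut capacity = 2 + 12 + 13 + 2 + 7 + 3 = 39.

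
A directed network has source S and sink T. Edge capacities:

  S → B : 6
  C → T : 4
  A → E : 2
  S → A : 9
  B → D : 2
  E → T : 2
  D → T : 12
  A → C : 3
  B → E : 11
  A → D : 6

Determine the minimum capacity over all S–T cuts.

Augment S→A→C→T: bottleneck 3, flow now 3.
Augment S→A→D→T: bottleneck 6, flow now 9.
Augment S→B→D→T: bottleneck 2, flow now 11.
Augment S→B→E→T: bottleneck 2, flow now 13.
No augmenting path remains; maximum flow = 13.
By max-flow min-cut, the minimum cut capacity equals the max flow.
In the residual graph, reachable from S: {S, B, E}.
Min-cut edges: S→A (9), B→D (2), E→T (2); capacity 9 + 2 + 2 = 13.

13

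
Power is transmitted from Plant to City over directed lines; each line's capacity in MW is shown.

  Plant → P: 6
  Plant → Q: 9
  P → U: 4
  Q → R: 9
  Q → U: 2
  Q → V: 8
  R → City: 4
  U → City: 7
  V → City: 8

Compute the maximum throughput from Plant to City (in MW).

13

Augment Plant→P→U→City: bottleneck 4, flow now 4.
Augment Plant→Q→R→City: bottleneck 4, flow now 8.
Augment Plant→Q→U→City: bottleneck 2, flow now 10.
Augment Plant→Q→V→City: bottleneck 3, flow now 13.
No augmenting path remains; maximum flow = 13.
In the residual graph, reachable from Plant: {Plant, P}.
Min-cut edges: Plant→Q (9), P→U (4); capacity 9 + 4 = 13.
This cut is saturated, so no flow can exceed 13.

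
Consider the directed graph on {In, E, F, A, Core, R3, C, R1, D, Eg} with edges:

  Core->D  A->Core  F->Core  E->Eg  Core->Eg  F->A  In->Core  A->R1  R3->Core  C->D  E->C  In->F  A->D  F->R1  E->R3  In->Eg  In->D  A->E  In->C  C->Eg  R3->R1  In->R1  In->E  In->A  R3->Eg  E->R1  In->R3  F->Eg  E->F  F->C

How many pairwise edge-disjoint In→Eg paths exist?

Assign every edge capacity 1; by Menger, the answer equals the max flow.
Path In→Eg (+1); total 1.
Path In→E→Eg (+1); total 2.
Path In→F→Eg (+1); total 3.
Path In→Core→Eg (+1); total 4.
Path In→R3→Eg (+1); total 5.
Path In→C→Eg (+1); total 6.
No residual In→Eg path; max flow = 6.
Certifying cut of size 6: {C→Eg, Core→Eg, E→Eg, F→Eg, In→Eg, R3→Eg}.

6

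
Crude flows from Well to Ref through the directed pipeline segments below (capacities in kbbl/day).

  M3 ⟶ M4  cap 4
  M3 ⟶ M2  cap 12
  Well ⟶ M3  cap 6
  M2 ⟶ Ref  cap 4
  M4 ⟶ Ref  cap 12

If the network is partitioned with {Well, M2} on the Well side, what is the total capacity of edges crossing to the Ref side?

Edges leaving {Well, M2}: Well→M3 (6), M2→Ref (4).
Cut capacity = 6 + 4 = 10.

10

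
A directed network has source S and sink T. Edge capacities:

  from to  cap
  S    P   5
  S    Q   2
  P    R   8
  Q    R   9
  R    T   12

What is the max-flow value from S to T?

7

Augment S→P→R→T: bottleneck 5, flow now 5.
Augment S→Q→R→T: bottleneck 2, flow now 7.
No augmenting path remains; maximum flow = 7.
In the residual graph, reachable from S: {S}.
Min-cut edges: S→P (5), S→Q (2); capacity 5 + 2 = 7.
This cut is saturated, so no flow can exceed 7.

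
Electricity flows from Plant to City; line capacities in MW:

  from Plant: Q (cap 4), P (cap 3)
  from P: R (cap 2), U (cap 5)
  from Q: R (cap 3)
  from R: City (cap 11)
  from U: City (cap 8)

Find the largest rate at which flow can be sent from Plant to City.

Augment Plant→P→R→City: bottleneck 2, flow now 2.
Augment Plant→P→U→City: bottleneck 1, flow now 3.
Augment Plant→Q→R→City: bottleneck 3, flow now 6.
No augmenting path remains; maximum flow = 6.
In the residual graph, reachable from Plant: {Plant, Q}.
Min-cut edges: Plant→P (3), Q→R (3); capacity 3 + 3 = 6.
This cut is saturated, so no flow can exceed 6.

6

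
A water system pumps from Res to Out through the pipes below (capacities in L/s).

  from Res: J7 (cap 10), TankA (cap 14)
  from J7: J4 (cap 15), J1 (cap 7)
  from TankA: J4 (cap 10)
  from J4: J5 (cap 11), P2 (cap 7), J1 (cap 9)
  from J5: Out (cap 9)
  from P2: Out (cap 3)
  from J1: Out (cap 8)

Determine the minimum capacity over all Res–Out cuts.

Augment Res→J7→J1→Out: bottleneck 7, flow now 7.
Augment Res→J7→J4→J5→Out: bottleneck 3, flow now 10.
Augment Res→TankA→J4→J5→Out: bottleneck 6, flow now 16.
Augment Res→TankA→J4→P2→Out: bottleneck 3, flow now 19.
Augment Res→TankA→J4→J1→Out: bottleneck 1, flow now 20.
No augmenting path remains; maximum flow = 20.
By max-flow min-cut, the minimum cut capacity equals the max flow.
In the residual graph, reachable from Res: {Res, TankA}.
Min-cut edges: Res→J7 (10), TankA→J4 (10); capacity 10 + 10 = 20.

20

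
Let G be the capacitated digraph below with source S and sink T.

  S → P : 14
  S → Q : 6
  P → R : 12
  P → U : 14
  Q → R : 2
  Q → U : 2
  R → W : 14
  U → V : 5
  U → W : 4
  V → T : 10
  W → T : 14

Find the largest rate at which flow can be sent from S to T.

Augment S→P→R→W→T: bottleneck 12, flow now 12.
Augment S→P→U→V→T: bottleneck 2, flow now 14.
Augment S→Q→R→W→T: bottleneck 2, flow now 16.
Augment S→Q→U→V→T: bottleneck 2, flow now 18.
No augmenting path remains; maximum flow = 18.
In the residual graph, reachable from S: {S, Q}.
Min-cut edges: S→P (14), Q→R (2), Q→U (2); capacity 14 + 2 + 2 = 18.
This cut is saturated, so no flow can exceed 18.

18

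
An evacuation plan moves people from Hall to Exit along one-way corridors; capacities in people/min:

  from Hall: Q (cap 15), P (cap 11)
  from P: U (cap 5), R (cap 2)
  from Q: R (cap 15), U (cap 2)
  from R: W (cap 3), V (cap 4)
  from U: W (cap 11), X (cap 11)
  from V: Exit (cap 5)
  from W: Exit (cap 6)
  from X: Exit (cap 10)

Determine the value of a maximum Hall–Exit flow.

14

Augment Hall→P→R→V→Exit: bottleneck 2, flow now 2.
Augment Hall→P→U→W→Exit: bottleneck 5, flow now 7.
Augment Hall→Q→R→V→Exit: bottleneck 2, flow now 9.
Augment Hall→Q→R→W→Exit: bottleneck 1, flow now 10.
Augment Hall→Q→U→X→Exit: bottleneck 2, flow now 12.
Augment Hall→Q→R→W→U→X→Exit: bottleneck 2, flow now 14. (uses reverse residual edge)
No augmenting path remains; maximum flow = 14.
In the residual graph, reachable from Hall: {Hall, P, Q, R}.
Min-cut edges: P→U (5), Q→U (2), R→V (4), R→W (3); capacity 5 + 2 + 4 + 3 = 14.
This cut is saturated, so no flow can exceed 14.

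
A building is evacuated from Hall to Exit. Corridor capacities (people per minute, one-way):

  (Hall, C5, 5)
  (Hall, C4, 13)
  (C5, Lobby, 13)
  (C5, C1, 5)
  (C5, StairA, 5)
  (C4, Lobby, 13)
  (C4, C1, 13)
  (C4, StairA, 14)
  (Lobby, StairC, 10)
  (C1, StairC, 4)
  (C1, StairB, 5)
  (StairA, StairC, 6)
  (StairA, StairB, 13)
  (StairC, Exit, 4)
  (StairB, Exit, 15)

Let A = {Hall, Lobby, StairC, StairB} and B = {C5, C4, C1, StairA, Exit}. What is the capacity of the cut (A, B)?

Edges leaving {Hall, Lobby, StairC, StairB}: Hall→C5 (5), Hall→C4 (13), StairC→Exit (4), StairB→Exit (15).
Cut capacity = 5 + 13 + 4 + 15 = 37.

37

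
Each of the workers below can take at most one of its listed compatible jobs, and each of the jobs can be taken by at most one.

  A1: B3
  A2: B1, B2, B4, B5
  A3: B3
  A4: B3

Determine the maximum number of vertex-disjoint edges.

2

Unit-capacity flow: source→left, listed edges, right→sink; max matching = max flow.
Augmenting path A1→B3 (+1); matched 1.
Augmenting path A2→B1 (+1); matched 2.
No augmenting path remains; maximum matching = 2.
König certificate: {A2, B3} is a vertex cover of size 2 (every listed pair touches it), so no matching can be larger.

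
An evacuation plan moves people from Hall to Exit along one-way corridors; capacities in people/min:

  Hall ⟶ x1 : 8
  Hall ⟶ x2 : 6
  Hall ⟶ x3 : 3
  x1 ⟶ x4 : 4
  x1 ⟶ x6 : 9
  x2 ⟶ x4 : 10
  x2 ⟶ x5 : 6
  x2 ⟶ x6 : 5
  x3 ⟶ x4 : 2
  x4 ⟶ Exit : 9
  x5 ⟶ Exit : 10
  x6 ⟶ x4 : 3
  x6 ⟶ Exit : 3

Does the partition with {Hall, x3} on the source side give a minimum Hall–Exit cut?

Given cut capacity: 8 + 6 + 2 = 16.
Augment Hall→x1→x4→Exit: bottleneck 4, flow now 4.
Augment Hall→x1→x6→Exit: bottleneck 3, flow now 7.
Augment Hall→x2→x4→Exit: bottleneck 5, flow now 12.
Augment Hall→x2→x5→Exit: bottleneck 1, flow now 13.
Augment Hall→x3→x4→x2→x5→Exit: bottleneck 2, flow now 15. (uses reverse residual edge)
Augment Hall→x1→x6→x4→x2→x5→Exit: bottleneck 1, flow now 16. (uses reverse residual edge)
No augmenting path remains; maximum flow = 16.
Cut capacity 16 equals the max flow, so it is a minimum cut.

Yes — it is a minimum cut (capacity 16).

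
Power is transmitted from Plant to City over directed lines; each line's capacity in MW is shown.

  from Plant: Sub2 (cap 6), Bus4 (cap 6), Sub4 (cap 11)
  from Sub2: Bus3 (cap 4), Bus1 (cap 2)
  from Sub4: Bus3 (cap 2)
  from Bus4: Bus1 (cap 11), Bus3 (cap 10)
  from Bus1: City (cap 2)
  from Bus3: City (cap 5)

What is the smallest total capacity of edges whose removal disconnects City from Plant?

Augment Plant→Sub2→Bus1→City: bottleneck 2, flow now 2.
Augment Plant→Sub2→Bus3→City: bottleneck 4, flow now 6.
Augment Plant→Sub4→Bus3→City: bottleneck 1, flow now 7.
No augmenting path remains; maximum flow = 7.
By max-flow min-cut, the minimum cut capacity equals the max flow.
In the residual graph, reachable from Plant: {Plant, Sub2, Sub4, Bus4, Bus1, Bus3}.
Min-cut edges: Bus1→City (2), Bus3→City (5); capacity 2 + 5 = 7.

7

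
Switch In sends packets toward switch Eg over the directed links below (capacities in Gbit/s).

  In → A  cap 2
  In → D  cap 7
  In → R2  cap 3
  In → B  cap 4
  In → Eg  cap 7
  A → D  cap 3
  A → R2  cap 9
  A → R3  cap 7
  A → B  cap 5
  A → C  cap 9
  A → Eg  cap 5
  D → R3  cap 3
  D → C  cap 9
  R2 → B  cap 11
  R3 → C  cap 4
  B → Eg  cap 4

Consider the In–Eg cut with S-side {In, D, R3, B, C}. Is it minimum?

No — its capacity is 16, but the minimum cut has capacity 13.

Given cut capacity: 2 + 3 + 7 + 4 = 16.
Augment In→Eg: bottleneck 7, flow now 7.
Augment In→A→Eg: bottleneck 2, flow now 9.
Augment In→B→Eg: bottleneck 4, flow now 13.
No augmenting path remains; maximum flow = 13.
In the residual graph, reachable from In: {In, D, R2, R3, B, C}.
Min-cut edges: In→A (2), In→Eg (7), B→Eg (4); capacity 2 + 7 + 4 = 13.
Cut capacity 16 exceeds the max flow 13, so it is not minimum.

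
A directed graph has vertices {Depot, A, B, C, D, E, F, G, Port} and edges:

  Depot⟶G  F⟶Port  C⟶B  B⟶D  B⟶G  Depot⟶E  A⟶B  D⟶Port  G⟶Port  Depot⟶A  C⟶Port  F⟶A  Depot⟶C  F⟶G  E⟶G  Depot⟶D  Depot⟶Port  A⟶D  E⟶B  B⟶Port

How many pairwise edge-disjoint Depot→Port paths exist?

5

Assign every edge capacity 1; by Menger, the answer equals the max flow.
Path Depot→Port (+1); total 1.
Path Depot→C→Port (+1); total 2.
Path Depot→D→Port (+1); total 3.
Path Depot→G→Port (+1); total 4.
Path Depot→A→B→Port (+1); total 5.
No residual Depot→Port path; max flow = 5.
Certifying cut of size 5: {B→Port, D→Port, Depot→C, Depot→Port, G→Port}.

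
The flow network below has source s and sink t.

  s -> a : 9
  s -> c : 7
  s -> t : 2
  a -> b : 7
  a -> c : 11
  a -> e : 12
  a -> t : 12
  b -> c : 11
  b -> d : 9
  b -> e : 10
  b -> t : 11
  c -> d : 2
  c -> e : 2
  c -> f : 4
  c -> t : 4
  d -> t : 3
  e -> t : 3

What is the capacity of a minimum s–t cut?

Augment s→t: bottleneck 2, flow now 2.
Augment s→a→t: bottleneck 9, flow now 11.
Augment s→c→t: bottleneck 4, flow now 15.
Augment s→c→d→t: bottleneck 2, flow now 17.
Augment s→c→e→t: bottleneck 1, flow now 18.
No augmenting path remains; maximum flow = 18.
By max-flow min-cut, the minimum cut capacity equals the max flow.
In the residual graph, reachable from s: {s}.
Min-cut edges: s→a (9), s→c (7), s→t (2); capacity 9 + 7 + 2 = 18.

18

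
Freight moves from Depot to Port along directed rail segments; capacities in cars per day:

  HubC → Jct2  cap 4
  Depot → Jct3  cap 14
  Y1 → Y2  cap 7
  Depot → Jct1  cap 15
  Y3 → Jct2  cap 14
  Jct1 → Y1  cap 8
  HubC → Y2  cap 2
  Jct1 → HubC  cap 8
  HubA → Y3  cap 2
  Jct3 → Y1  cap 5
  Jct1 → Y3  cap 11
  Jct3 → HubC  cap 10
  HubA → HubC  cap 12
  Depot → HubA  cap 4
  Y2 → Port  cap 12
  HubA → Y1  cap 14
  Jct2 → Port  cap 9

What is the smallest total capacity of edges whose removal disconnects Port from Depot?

18

Augment Depot→HubA→Y1→Y2→Port: bottleneck 4, flow now 4.
Augment Depot→Jct1→Y1→Y2→Port: bottleneck 3, flow now 7.
Augment Depot→Jct1→Y3→Jct2→Port: bottleneck 9, flow now 16.
Augment Depot→Jct1→HubC→Y2→Port: bottleneck 2, flow now 18.
No augmenting path remains; maximum flow = 18.
By max-flow min-cut, the minimum cut capacity equals the max flow.
In the residual graph, reachable from Depot: {Depot, HubA, Jct1, Jct3, Y1, Y3, HubC, Jct2}.
Min-cut edges: Y1→Y2 (7), HubC→Y2 (2), Jct2→Port (9); capacity 7 + 2 + 9 = 18.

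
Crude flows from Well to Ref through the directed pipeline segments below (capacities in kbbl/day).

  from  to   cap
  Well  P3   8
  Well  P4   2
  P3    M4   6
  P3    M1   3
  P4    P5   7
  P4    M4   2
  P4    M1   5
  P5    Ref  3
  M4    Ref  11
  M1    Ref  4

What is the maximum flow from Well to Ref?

10

Augment Well→P3→M4→Ref: bottleneck 6, flow now 6.
Augment Well→P3→M1→Ref: bottleneck 2, flow now 8.
Augment Well→P4→P5→Ref: bottleneck 2, flow now 10.
No augmenting path remains; maximum flow = 10.
In the residual graph, reachable from Well: {Well}.
Min-cut edges: Well→P3 (8), Well→P4 (2); capacity 8 + 2 = 10.
This cut is saturated, so no flow can exceed 10.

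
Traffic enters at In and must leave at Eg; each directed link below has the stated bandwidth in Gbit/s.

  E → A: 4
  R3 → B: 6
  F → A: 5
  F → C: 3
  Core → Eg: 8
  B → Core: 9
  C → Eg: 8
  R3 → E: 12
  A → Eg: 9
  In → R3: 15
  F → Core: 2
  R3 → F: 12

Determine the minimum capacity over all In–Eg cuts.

15

Augment In→R3→E→A→Eg: bottleneck 4, flow now 4.
Augment In→R3→B→Core→Eg: bottleneck 6, flow now 10.
Augment In→R3→F→Core→Eg: bottleneck 2, flow now 12.
Augment In→R3→F→C→Eg: bottleneck 3, flow now 15.
No augmenting path remains; maximum flow = 15.
By max-flow min-cut, the minimum cut capacity equals the max flow.
In the residual graph, reachable from In: {In}.
Min-cut edges: In→R3 (15); capacity 15 = 15.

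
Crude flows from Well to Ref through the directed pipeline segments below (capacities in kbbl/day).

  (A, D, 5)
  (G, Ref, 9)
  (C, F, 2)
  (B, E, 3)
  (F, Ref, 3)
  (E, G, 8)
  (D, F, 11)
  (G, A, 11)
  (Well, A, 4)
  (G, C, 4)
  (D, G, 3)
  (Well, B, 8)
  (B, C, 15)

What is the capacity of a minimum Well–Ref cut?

9

Augment Well→A→D→F→Ref: bottleneck 3, flow now 3.
Augment Well→A→D→G→Ref: bottleneck 1, flow now 4.
Augment Well→B→E→G→Ref: bottleneck 3, flow now 7.
Augment Well→B→C→F→D→G→Ref: bottleneck 2, flow now 9. (uses reverse residual edge)
No augmenting path remains; maximum flow = 9.
By max-flow min-cut, the minimum cut capacity equals the max flow.
In the residual graph, reachable from Well: {Well, B, C}.
Min-cut edges: Well→A (4), B→E (3), C→F (2); capacity 4 + 3 + 2 = 9.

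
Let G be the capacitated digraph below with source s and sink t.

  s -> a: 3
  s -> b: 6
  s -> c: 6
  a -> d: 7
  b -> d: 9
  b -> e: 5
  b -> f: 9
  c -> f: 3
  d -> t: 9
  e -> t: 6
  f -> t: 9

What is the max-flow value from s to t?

12

Augment s→a→d→t: bottleneck 3, flow now 3.
Augment s→b→d→t: bottleneck 6, flow now 9.
Augment s→c→f→t: bottleneck 3, flow now 12.
No augmenting path remains; maximum flow = 12.
In the residual graph, reachable from s: {s, c}.
Min-cut edges: s→a (3), s→b (6), c→f (3); capacity 3 + 6 + 3 = 12.
This cut is saturated, so no flow can exceed 12.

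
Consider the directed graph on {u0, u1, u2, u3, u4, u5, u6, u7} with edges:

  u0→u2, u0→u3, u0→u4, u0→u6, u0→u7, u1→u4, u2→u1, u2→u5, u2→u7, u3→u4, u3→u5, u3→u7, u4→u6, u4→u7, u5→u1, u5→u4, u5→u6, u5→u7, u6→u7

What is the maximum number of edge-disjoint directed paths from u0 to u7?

Assign every edge capacity 1; by Menger, the answer equals the max flow.
Path u0→u7 (+1); total 1.
Path u0→u2→u7 (+1); total 2.
Path u0→u3→u7 (+1); total 3.
Path u0→u4→u7 (+1); total 4.
Path u0→u6→u7 (+1); total 5.
No residual u0→u7 path; max flow = 5.
Certifying cut of size 5: {u0→u2, u0→u3, u0→u4, u0→u6, u0→u7}.

5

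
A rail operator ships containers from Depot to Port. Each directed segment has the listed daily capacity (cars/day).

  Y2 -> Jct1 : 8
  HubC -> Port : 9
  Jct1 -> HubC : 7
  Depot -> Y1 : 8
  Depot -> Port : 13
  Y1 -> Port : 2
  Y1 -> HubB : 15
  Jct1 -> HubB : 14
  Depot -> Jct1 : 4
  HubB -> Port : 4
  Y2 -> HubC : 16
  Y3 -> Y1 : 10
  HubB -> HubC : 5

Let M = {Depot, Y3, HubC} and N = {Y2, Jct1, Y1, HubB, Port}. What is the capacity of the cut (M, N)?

44

Edges leaving {Depot, Y3, HubC}: Depot→Jct1 (4), Depot→Y1 (8), Depot→Port (13), Y3→Y1 (10), HubC→Port (9).
Cut capacity = 4 + 8 + 13 + 10 + 9 = 44.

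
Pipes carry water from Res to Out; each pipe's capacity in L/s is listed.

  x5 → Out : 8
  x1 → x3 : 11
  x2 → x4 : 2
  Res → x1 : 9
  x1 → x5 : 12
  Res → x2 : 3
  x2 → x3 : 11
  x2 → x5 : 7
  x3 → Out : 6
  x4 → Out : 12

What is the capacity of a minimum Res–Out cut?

12

Augment Res→x1→x3→Out: bottleneck 6, flow now 6.
Augment Res→x1→x5→Out: bottleneck 3, flow now 9.
Augment Res→x2→x4→Out: bottleneck 2, flow now 11.
Augment Res→x2→x5→Out: bottleneck 1, flow now 12.
No augmenting path remains; maximum flow = 12.
By max-flow min-cut, the minimum cut capacity equals the max flow.
In the residual graph, reachable from Res: {Res}.
Min-cut edges: Res→x1 (9), Res→x2 (3); capacity 9 + 3 = 12.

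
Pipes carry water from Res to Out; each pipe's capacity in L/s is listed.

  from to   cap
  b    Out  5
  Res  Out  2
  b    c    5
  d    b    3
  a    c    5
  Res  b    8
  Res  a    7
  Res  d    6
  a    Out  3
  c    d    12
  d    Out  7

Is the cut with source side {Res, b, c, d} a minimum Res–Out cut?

Given cut capacity: 7 + 2 + 5 + 7 = 21.
Augment Res→Out: bottleneck 2, flow now 2.
Augment Res→a→Out: bottleneck 3, flow now 5.
Augment Res→b→Out: bottleneck 5, flow now 10.
Augment Res→d→Out: bottleneck 6, flow now 16.
Augment Res→a→c→d→Out: bottleneck 1, flow now 17.
No augmenting path remains; maximum flow = 17.
In the residual graph, reachable from Res: {Res, a, b, c, d}.
Min-cut edges: Res→Out (2), a→Out (3), b→Out (5), d→Out (7); capacity 2 + 3 + 5 + 7 = 17.
Cut capacity 21 exceeds the max flow 17, so it is not minimum.

No — its capacity is 21, but the minimum cut has capacity 17.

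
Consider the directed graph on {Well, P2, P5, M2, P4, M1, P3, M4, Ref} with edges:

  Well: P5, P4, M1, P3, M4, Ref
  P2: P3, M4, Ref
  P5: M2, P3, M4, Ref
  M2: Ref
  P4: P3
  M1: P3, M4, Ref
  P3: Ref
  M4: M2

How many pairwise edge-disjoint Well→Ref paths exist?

5

Assign every edge capacity 1; by Menger, the answer equals the max flow.
Path Well→Ref (+1); total 1.
Path Well→P5→Ref (+1); total 2.
Path Well→M1→Ref (+1); total 3.
Path Well→P3→Ref (+1); total 4.
Path Well→M4→M2→Ref (+1); total 5.
No residual Well→Ref path; max flow = 5.
Certifying cut of size 5: {P3→Ref, Well→M1, Well→M4, Well→P5, Well→Ref}.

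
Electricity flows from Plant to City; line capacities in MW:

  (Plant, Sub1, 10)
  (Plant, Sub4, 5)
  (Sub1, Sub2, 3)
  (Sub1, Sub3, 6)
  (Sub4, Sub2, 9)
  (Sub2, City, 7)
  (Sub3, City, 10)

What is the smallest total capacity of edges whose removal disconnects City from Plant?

13

Augment Plant→Sub1→Sub2→City: bottleneck 3, flow now 3.
Augment Plant→Sub1→Sub3→City: bottleneck 6, flow now 9.
Augment Plant→Sub4→Sub2→City: bottleneck 4, flow now 13.
No augmenting path remains; maximum flow = 13.
By max-flow min-cut, the minimum cut capacity equals the max flow.
In the residual graph, reachable from Plant: {Plant, Sub1, Sub4, Sub2}.
Min-cut edges: Sub1→Sub3 (6), Sub2→City (7); capacity 6 + 7 = 13.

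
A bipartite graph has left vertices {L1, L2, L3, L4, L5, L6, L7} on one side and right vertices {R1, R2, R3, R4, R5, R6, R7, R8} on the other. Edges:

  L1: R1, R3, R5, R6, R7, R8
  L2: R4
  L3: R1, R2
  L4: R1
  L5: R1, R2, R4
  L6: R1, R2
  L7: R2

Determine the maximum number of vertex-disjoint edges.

4

Unit-capacity flow: source→left, listed edges, right→sink; max matching = max flow.
Augmenting path L1→R1 (+1); matched 1.
Augmenting path L2→R4 (+1); matched 2.
Augmenting path L3→R2 (+1); matched 3.
Augmenting path L4→R1→L1→R3 (+1); matched 4.
No augmenting path remains; maximum matching = 4.
König certificate: {L1, R1, R2, R4} is a vertex cover of size 4 (every listed pair touches it), so no matching can be larger.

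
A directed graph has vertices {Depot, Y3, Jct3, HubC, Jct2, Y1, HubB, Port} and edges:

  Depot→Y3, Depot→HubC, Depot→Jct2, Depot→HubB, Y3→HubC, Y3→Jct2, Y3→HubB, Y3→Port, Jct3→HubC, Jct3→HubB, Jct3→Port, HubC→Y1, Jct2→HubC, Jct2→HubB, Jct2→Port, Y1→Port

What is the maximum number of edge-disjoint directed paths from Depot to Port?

Assign every edge capacity 1; by Menger, the answer equals the max flow.
Path Depot→Y3→Port (+1); total 1.
Path Depot→Jct2→Port (+1); total 2.
Path Depot→HubC→Y1→Port (+1); total 3.
No residual Depot→Port path; max flow = 3.
Certifying cut of size 3: {Depot→HubC, Depot→Jct2, Depot→Y3}.

3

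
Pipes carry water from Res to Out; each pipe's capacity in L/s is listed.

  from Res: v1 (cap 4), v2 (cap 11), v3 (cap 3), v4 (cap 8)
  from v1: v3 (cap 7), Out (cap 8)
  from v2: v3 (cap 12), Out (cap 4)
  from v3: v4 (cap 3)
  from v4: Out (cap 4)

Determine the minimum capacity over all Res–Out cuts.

12

Augment Res→v1→Out: bottleneck 4, flow now 4.
Augment Res→v2→Out: bottleneck 4, flow now 8.
Augment Res→v4→Out: bottleneck 4, flow now 12.
No augmenting path remains; maximum flow = 12.
By max-flow min-cut, the minimum cut capacity equals the max flow.
In the residual graph, reachable from Res: {Res, v2, v3, v4}.
Min-cut edges: Res→v1 (4), v2→Out (4), v4→Out (4); capacity 4 + 4 + 4 = 12.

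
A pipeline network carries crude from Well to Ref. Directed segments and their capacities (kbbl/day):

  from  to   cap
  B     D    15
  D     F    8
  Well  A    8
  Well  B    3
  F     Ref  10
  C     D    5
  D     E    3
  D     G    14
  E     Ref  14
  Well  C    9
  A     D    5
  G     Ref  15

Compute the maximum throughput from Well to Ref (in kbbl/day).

Augment Well→A→D→E→Ref: bottleneck 3, flow now 3.
Augment Well→A→D→F→Ref: bottleneck 2, flow now 5.
Augment Well→B→D→F→Ref: bottleneck 3, flow now 8.
Augment Well→C→D→F→Ref: bottleneck 3, flow now 11.
Augment Well→C→D→G→Ref: bottleneck 2, flow now 13.
No augmenting path remains; maximum flow = 13.
In the residual graph, reachable from Well: {Well, A, C}.
Min-cut edges: Well→B (3), A→D (5), C→D (5); capacity 3 + 5 + 5 = 13.
This cut is saturated, so no flow can exceed 13.

13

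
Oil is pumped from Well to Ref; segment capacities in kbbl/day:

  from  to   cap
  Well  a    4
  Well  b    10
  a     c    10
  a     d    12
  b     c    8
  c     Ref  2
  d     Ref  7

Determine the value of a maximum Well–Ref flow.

Augment Well→a→c→Ref: bottleneck 2, flow now 2.
Augment Well→a→d→Ref: bottleneck 2, flow now 4.
Augment Well→b→c→a→d→Ref: bottleneck 2, flow now 6. (uses reverse residual edge)
No augmenting path remains; maximum flow = 6.
In the residual graph, reachable from Well: {Well, b, c}.
Min-cut edges: Well→a (4), c→Ref (2); capacity 4 + 2 = 6.
This cut is saturated, so no flow can exceed 6.

6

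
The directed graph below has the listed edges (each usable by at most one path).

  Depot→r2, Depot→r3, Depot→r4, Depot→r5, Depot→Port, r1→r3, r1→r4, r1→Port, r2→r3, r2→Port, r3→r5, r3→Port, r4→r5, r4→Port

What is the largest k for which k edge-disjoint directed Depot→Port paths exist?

Assign every edge capacity 1; by Menger, the answer equals the max flow.
Path Depot→Port (+1); total 1.
Path Depot→r2→Port (+1); total 2.
Path Depot→r3→Port (+1); total 3.
Path Depot→r4→Port (+1); total 4.
No residual Depot→Port path; max flow = 4.
Certifying cut of size 4: {Depot→Port, Depot→r2, Depot→r3, Depot→r4}.

4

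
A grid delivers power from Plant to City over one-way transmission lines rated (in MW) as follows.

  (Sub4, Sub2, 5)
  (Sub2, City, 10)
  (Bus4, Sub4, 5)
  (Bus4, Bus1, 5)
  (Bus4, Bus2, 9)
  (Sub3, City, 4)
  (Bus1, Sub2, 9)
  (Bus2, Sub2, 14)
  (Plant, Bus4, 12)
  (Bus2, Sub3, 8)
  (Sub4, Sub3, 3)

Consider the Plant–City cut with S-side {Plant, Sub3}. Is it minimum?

No — its capacity is 16, but the minimum cut has capacity 12.

Given cut capacity: 12 + 4 = 16.
Augment Plant→Bus4→Sub4→Sub3→City: bottleneck 3, flow now 3.
Augment Plant→Bus4→Sub4→Sub2→City: bottleneck 2, flow now 5.
Augment Plant→Bus4→Bus2→Sub3→City: bottleneck 1, flow now 6.
Augment Plant→Bus4→Bus2→Sub2→City: bottleneck 6, flow now 12.
No augmenting path remains; maximum flow = 12.
In the residual graph, reachable from Plant: {Plant}.
Min-cut edges: Plant→Bus4 (12); capacity 12 = 12.
Cut capacity 16 exceeds the max flow 12, so it is not minimum.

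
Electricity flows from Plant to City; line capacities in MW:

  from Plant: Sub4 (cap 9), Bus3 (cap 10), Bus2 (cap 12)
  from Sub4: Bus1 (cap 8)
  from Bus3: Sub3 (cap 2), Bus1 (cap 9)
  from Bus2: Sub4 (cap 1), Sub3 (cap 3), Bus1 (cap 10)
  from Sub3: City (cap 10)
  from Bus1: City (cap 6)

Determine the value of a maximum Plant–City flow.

Augment Plant→Sub4→Bus1→City: bottleneck 6, flow now 6.
Augment Plant→Bus3→Sub3→City: bottleneck 2, flow now 8.
Augment Plant→Bus2→Sub3→City: bottleneck 3, flow now 11.
No augmenting path remains; maximum flow = 11.
In the residual graph, reachable from Plant: {Plant, Sub4, Bus3, Bus2, Bus1}.
Min-cut edges: Bus3→Sub3 (2), Bus2→Sub3 (3), Bus1→City (6); capacity 2 + 3 + 6 = 11.
This cut is saturated, so no flow can exceed 11.

11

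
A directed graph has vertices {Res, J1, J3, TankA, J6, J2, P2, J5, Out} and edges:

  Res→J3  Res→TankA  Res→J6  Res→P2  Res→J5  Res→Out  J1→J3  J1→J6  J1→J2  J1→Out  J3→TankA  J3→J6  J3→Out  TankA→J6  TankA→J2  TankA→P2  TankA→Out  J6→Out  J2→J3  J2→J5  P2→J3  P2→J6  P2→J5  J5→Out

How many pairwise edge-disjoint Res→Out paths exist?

Assign every edge capacity 1; by Menger, the answer equals the max flow.
Path Res→Out (+1); total 1.
Path Res→J3→Out (+1); total 2.
Path Res→TankA→Out (+1); total 3.
Path Res→J6→Out (+1); total 4.
Path Res→J5→Out (+1); total 5.
No residual Res→Out path; max flow = 5.
Certifying cut of size 5: {J3→Out, J5→Out, J6→Out, Res→Out, TankA→Out}.

5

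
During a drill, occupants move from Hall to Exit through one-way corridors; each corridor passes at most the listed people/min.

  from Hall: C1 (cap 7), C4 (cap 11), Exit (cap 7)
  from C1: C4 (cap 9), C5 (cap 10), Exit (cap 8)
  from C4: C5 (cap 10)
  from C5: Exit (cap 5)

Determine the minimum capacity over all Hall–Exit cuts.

Augment Hall→Exit: bottleneck 7, flow now 7.
Augment Hall→C1→Exit: bottleneck 7, flow now 14.
Augment Hall→C4→C5→Exit: bottleneck 5, flow now 19.
No augmenting path remains; maximum flow = 19.
By max-flow min-cut, the minimum cut capacity equals the max flow.
In the residual graph, reachable from Hall: {Hall, C4, C5}.
Min-cut edges: Hall→C1 (7), Hall→Exit (7), C5→Exit (5); capacity 7 + 7 + 5 = 19.

19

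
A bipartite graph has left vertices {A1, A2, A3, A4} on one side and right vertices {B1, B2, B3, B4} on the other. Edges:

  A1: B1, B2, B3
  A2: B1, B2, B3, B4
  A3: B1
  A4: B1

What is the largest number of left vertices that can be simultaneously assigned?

3

Unit-capacity flow: source→left, listed edges, right→sink; max matching = max flow.
Augmenting path A1→B1 (+1); matched 1.
Augmenting path A2→B2 (+1); matched 2.
Augmenting path A3→B1→A1→B3 (+1); matched 3.
No augmenting path remains; maximum matching = 3.
König certificate: {A1, A2, B1} is a vertex cover of size 3 (every listed pair touches it), so no matching can be larger.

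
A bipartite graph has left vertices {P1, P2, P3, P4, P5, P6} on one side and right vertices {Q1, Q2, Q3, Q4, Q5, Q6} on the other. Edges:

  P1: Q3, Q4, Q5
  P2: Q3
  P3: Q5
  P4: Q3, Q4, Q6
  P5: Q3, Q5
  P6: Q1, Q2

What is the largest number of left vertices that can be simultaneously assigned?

Unit-capacity flow: source→left, listed edges, right→sink; max matching = max flow.
Augmenting path P1→Q3 (+1); matched 1.
Augmenting path P3→Q5 (+1); matched 2.
Augmenting path P4→Q4 (+1); matched 3.
Augmenting path P6→Q1 (+1); matched 4.
Augmenting path P2→Q3→P1→Q4→P4→Q6 (+1); matched 5.
No augmenting path remains; maximum matching = 5.
König certificate: {P1, P4, P6, Q3, Q5} is a vertex cover of size 5 (every listed pair touches it), so no matching can be larger.

5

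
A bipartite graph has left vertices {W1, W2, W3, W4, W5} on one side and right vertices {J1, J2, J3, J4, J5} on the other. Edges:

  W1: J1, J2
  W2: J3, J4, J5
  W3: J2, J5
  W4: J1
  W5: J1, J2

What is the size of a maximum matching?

Unit-capacity flow: source→left, listed edges, right→sink; max matching = max flow.
Augmenting path W1→J1 (+1); matched 1.
Augmenting path W2→J3 (+1); matched 2.
Augmenting path W3→J2 (+1); matched 3.
Augmenting path W5→J2→W3→J5 (+1); matched 4.
No augmenting path remains; maximum matching = 4.
König certificate: {W2, W3, J1, J2} is a vertex cover of size 4 (every listed pair touches it), so no matching can be larger.

4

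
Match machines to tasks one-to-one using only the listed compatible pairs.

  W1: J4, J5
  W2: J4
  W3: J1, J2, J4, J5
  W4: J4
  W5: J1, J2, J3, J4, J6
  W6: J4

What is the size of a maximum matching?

4

Unit-capacity flow: source→left, listed edges, right→sink; max matching = max flow.
Augmenting path W1→J4 (+1); matched 1.
Augmenting path W3→J1 (+1); matched 2.
Augmenting path W5→J2 (+1); matched 3.
Augmenting path W2→J4→W1→J5 (+1); matched 4.
No augmenting path remains; maximum matching = 4.
König certificate: {W1, W3, W5, J4} is a vertex cover of size 4 (every listed pair touches it), so no matching can be larger.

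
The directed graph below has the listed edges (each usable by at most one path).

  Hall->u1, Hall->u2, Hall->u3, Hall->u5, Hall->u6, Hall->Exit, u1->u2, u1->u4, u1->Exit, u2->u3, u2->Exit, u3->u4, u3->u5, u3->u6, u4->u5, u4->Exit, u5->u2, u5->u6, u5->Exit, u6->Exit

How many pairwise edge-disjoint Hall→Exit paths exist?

6

Assign every edge capacity 1; by Menger, the answer equals the max flow.
Path Hall→Exit (+1); total 1.
Path Hall→u1→Exit (+1); total 2.
Path Hall→u2→Exit (+1); total 3.
Path Hall→u5→Exit (+1); total 4.
Path Hall→u6→Exit (+1); total 5.
Path Hall→u3→u4→Exit (+1); total 6.
No residual Hall→Exit path; max flow = 6.
Certifying cut of size 6: {Hall→Exit, Hall→u1, Hall→u2, Hall→u3, Hall→u5, Hall→u6}.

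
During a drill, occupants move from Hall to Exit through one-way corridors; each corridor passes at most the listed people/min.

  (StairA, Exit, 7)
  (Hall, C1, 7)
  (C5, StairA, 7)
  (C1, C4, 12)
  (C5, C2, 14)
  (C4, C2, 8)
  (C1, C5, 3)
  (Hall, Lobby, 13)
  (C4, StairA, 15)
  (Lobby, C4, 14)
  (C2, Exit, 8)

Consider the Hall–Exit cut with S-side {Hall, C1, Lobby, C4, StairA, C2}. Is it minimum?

Given cut capacity: 3 + 7 + 8 = 18.
Augment Hall→C1→C5→StairA→Exit: bottleneck 3, flow now 3.
Augment Hall→C1→C4→StairA→Exit: bottleneck 4, flow now 7.
Augment Hall→Lobby→C4→C2→Exit: bottleneck 8, flow now 15.
No augmenting path remains; maximum flow = 15.
In the residual graph, reachable from Hall: {Hall, C1, Lobby, C5, C4, StairA, C2}.
Min-cut edges: StairA→Exit (7), C2→Exit (8); capacity 7 + 8 = 15.
Cut capacity 18 exceeds the max flow 15, so it is not minimum.

No — its capacity is 18, but the minimum cut has capacity 15.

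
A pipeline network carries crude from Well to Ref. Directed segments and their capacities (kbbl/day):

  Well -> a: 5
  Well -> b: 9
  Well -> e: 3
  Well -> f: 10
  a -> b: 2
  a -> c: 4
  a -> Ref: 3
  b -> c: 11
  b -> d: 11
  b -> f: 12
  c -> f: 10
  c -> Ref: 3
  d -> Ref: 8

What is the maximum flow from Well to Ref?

Augment Well→a→Ref: bottleneck 3, flow now 3.
Augment Well→a→c→Ref: bottleneck 2, flow now 5.
Augment Well→b→c→Ref: bottleneck 1, flow now 6.
Augment Well→b→d→Ref: bottleneck 8, flow now 14.
No augmenting path remains; maximum flow = 14.
In the residual graph, reachable from Well: {Well, e, f}.
Min-cut edges: Well→a (5), Well→b (9); capacity 5 + 9 = 14.
This cut is saturated, so no flow can exceed 14.

14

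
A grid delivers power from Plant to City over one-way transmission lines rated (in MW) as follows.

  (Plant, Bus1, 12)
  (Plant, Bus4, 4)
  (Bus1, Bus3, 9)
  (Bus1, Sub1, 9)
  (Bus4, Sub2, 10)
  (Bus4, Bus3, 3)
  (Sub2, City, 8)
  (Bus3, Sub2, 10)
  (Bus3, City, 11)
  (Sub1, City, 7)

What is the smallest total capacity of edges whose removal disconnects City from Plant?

16

Augment Plant→Bus1→Bus3→City: bottleneck 9, flow now 9.
Augment Plant→Bus1→Sub1→City: bottleneck 3, flow now 12.
Augment Plant→Bus4→Sub2→City: bottleneck 4, flow now 16.
No augmenting path remains; maximum flow = 16.
By max-flow min-cut, the minimum cut capacity equals the max flow.
In the residual graph, reachable from Plant: {Plant}.
Min-cut edges: Plant→Bus1 (12), Plant→Bus4 (4); capacity 12 + 4 = 16.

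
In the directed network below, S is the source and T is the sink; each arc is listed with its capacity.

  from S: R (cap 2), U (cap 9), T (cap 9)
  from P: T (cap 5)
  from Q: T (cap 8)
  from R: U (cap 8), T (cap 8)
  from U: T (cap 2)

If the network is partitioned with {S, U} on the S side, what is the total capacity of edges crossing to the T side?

13

Edges leaving {S, U}: S→R (2), S→T (9), U→T (2).
Cut capacity = 2 + 9 + 2 = 13.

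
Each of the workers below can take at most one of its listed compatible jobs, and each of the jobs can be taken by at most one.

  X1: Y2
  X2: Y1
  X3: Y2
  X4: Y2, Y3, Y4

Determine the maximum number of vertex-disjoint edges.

3

Unit-capacity flow: source→left, listed edges, right→sink; max matching = max flow.
Augmenting path X1→Y2 (+1); matched 1.
Augmenting path X2→Y1 (+1); matched 2.
Augmenting path X4→Y3 (+1); matched 3.
No augmenting path remains; maximum matching = 3.
König certificate: {X2, X4, Y2} is a vertex cover of size 3 (every listed pair touches it), so no matching can be larger.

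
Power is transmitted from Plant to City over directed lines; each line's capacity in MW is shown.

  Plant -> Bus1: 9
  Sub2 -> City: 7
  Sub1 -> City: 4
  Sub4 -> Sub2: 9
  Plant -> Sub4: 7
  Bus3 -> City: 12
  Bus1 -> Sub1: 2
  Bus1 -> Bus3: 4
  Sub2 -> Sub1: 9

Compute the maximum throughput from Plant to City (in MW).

13

Augment Plant→Sub4→Sub2→City: bottleneck 7, flow now 7.
Augment Plant→Bus1→Sub1→City: bottleneck 2, flow now 9.
Augment Plant→Bus1→Bus3→City: bottleneck 4, flow now 13.
No augmenting path remains; maximum flow = 13.
In the residual graph, reachable from Plant: {Plant, Bus1}.
Min-cut edges: Plant→Sub4 (7), Bus1→Sub1 (2), Bus1→Bus3 (4); capacity 7 + 2 + 4 = 13.
This cut is saturated, so no flow can exceed 13.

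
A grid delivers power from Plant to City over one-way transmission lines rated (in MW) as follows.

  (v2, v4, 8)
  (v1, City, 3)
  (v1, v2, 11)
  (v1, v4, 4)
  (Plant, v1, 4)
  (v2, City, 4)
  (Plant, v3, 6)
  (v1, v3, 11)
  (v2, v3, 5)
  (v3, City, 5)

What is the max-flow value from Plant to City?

Augment Plant→v1→City: bottleneck 3, flow now 3.
Augment Plant→v3→City: bottleneck 5, flow now 8.
Augment Plant→v1→v2→City: bottleneck 1, flow now 9.
No augmenting path remains; maximum flow = 9.
In the residual graph, reachable from Plant: {Plant, v3}.
Min-cut edges: Plant→v1 (4), v3→City (5); capacity 4 + 5 = 9.
This cut is saturated, so no flow can exceed 9.

9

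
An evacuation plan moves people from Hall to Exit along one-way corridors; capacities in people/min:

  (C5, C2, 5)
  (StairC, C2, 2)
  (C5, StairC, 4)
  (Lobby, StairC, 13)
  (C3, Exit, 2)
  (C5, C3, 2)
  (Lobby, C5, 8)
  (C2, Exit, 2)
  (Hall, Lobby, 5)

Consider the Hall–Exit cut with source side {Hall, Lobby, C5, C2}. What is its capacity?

Edges leaving {Hall, Lobby, C5, C2}: Lobby→StairC (13), C5→StairC (4), C5→C3 (2), C2→Exit (2).
Cut capacity = 13 + 4 + 2 + 2 = 21.

21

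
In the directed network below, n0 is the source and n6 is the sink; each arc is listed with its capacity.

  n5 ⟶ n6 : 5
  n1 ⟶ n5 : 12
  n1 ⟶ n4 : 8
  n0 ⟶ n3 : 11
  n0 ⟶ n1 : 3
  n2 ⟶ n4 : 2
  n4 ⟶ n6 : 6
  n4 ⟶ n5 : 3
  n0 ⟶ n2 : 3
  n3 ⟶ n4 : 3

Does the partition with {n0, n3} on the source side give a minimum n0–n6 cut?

No — its capacity is 9, but the minimum cut has capacity 8.

Given cut capacity: 3 + 3 + 3 = 9.
Augment n0→n1→n4→n6: bottleneck 3, flow now 3.
Augment n0→n2→n4→n6: bottleneck 2, flow now 5.
Augment n0→n3→n4→n6: bottleneck 1, flow now 6.
Augment n0→n3→n4→n5→n6: bottleneck 2, flow now 8.
No augmenting path remains; maximum flow = 8.
In the residual graph, reachable from n0: {n0, n2, n3}.
Min-cut edges: n0→n1 (3), n2→n4 (2), n3→n4 (3); capacity 3 + 2 + 3 = 8.
Cut capacity 9 exceeds the max flow 8, so it is not minimum.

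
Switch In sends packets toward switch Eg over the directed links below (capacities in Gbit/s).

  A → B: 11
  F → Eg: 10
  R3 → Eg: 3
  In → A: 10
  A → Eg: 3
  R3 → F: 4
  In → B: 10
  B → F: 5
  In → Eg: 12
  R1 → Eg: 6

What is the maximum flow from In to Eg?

Augment In→Eg: bottleneck 12, flow now 12.
Augment In→A→Eg: bottleneck 3, flow now 15.
Augment In→B→F→Eg: bottleneck 5, flow now 20.
No augmenting path remains; maximum flow = 20.
In the residual graph, reachable from In: {In, A, B}.
Min-cut edges: In→Eg (12), A→Eg (3), B→F (5); capacity 12 + 3 + 5 = 20.
This cut is saturated, so no flow can exceed 20.

20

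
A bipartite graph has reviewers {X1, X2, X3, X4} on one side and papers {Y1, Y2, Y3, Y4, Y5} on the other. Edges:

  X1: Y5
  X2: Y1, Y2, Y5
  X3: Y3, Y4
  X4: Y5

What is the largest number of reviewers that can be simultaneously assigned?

3

Unit-capacity flow: source→left, listed edges, right→sink; max matching = max flow.
Augmenting path X1→Y5 (+1); matched 1.
Augmenting path X2→Y1 (+1); matched 2.
Augmenting path X3→Y3 (+1); matched 3.
No augmenting path remains; maximum matching = 3.
König certificate: {X2, X3, Y5} is a vertex cover of size 3 (every listed pair touches it), so no matching can be larger.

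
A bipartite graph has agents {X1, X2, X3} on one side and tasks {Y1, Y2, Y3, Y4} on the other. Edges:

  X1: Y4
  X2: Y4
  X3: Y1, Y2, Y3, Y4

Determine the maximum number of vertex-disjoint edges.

2

Unit-capacity flow: source→left, listed edges, right→sink; max matching = max flow.
Augmenting path X1→Y4 (+1); matched 1.
Augmenting path X3→Y1 (+1); matched 2.
No augmenting path remains; maximum matching = 2.
König certificate: {X3, Y4} is a vertex cover of size 2 (every listed pair touches it), so no matching can be larger.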